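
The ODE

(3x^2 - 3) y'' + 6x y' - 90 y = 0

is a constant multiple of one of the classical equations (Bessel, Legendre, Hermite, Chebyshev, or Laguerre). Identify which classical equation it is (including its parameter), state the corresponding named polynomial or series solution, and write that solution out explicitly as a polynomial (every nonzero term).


All three coefficients share the factor -3; dividing through by -3 gives  (1 - x^2) y'' - 2x y' + 30 y = 0.
This matches the Legendre equation (1 - x^2) y'' - 2x y' + n(n+1) y = 0 (note the -2x y' term) with n(n+1) = 30, so n = 5; the polynomial solution is P_5(x).
With y = sum_k a_k x^k, matching x^k gives (k+2)(k+1) a_{k+2} = [k(k+1) - n(n+1)] a_k = (k - 5)(k + 6) a_k. The right side vanishes at k = 5, so the series with the parity of 5 terminates at degree 5.
Standard normalization (P_n(1) = 1): leading coefficient (2n)!/(2^n (n!)^2) = 3628800/(32*14400) = 63/8, so a_5 = 63/8. Work downward with a_k = (k+1)(k+2) a_{k+2} / ((k - 5)(k + 6)):
  a_3 = (4)(5)(63/8) / ((3 - 5)(3 + 6)) = (315/2)/(-18) = -35/4
  a_1 = (2)(3)(-35/4) / ((1 - 5)(1 + 6)) = (-105/2)/(-28) = 15/8
Hence P_5(x) = 63 x^5/8 - 35 x^3/4 + 15 x/8.

P_5(x); series = 63 x^5/8 - 35 x^3/4 + 15 x/8


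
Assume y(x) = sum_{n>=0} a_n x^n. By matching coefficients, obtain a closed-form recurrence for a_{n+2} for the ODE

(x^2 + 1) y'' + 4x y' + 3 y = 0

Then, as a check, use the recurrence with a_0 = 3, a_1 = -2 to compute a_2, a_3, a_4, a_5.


Substitute y = sum_n a_n x^n.
(1 + 1 x^2) y'' contributes (n+2)(n+1) a_{n+2} + n(n-1) a_n at x^n.
4 x y'(x) contributes 4 n a_n at x^n.
3 y(x) contributes 3 a_n at x^n.
Matching x^n: (n+2)(n+1) a_{n+2} + (n(n-1) + 4 n + 3) a_n = 0.
Thus a_{n+2} = (-n(n-1) - 4 n - 3) / ((n+1)(n+2)) * a_n.

Check with a_0 = 3, a_1 = -2 (apply the recurrence for n = 0, 1, 2, 3): a_0 = 3, a_1 = -2, a_2 = -9/2, a_3 = 7/3, a_4 = 39/8, a_5 = -49/20.

a_(n+2) = (-n(n-1) - 4 n - 3) / ((n+1)(n+2)) * a_n; check: a_0 = 3, a_1 = -2, a_2 = -9/2, a_3 = 7/3, a_4 = 39/8, a_5 = -49/20


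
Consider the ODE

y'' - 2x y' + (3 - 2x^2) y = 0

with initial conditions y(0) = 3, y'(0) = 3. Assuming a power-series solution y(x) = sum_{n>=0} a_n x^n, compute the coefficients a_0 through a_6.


Ansatz: y(x) = sum_{n>=0} a_n x^n, so y'(x) = sum_{n>=1} n a_n x^(n-1) and y''(x) = sum_{n>=2} n(n-1) a_n x^(n-2).
Substitute into P(x) y'' + Q(x) y' + R(x) y = 0 with P(x) = 1, Q(x) = -2x, R(x) = 3 - 2x^2, and match powers of x.
Initial conditions: a_0 = 3, a_1 = 3.
Setting the coefficient of each power of x to zero and solving order by order (substituting the coefficients already found):
  x^0: 2 a_2 + 3 a_0 = 0  ->  2 a_2 = -3 a_0 = -9  ->  a_2 = -9/2
  x^1: 6 a_3 + a_1 = 0  ->  6 a_3 = -a_1 = -3  ->  a_3 = -1/2
  x^2: 12 a_4 - a_2 - 2 a_0 = 0  ->  12 a_4 = a_2 + 2 a_0 = 3/2  ->  a_4 = 1/8
  x^3: 20 a_5 - 3 a_3 - 2 a_1 = 0  ->  20 a_5 = 3 a_3 + 2 a_1 = 9/2  ->  a_5 = 9/40
  x^4: 30 a_6 - 5 a_4 - 2 a_2 = 0  ->  30 a_6 = 5 a_4 + 2 a_2 = -67/8  ->  a_6 = -67/240
Truncated series: y(x) = 3 + 3 x - (9/2) x^2 - (1/2) x^3 + (1/8) x^4 + (9/40) x^5 - (67/240) x^6 + O(x^7).

a_0 = 3; a_1 = 3; a_2 = -9/2; a_3 = -1/2; a_4 = 1/8; a_5 = 9/40; a_6 = -67/240


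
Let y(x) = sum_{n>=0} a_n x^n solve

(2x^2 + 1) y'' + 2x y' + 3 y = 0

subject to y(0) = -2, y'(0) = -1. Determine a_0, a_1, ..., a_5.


Ansatz: y(x) = sum_{n>=0} a_n x^n, so y'(x) = sum_{n>=1} n a_n x^(n-1) and y''(x) = sum_{n>=2} n(n-1) a_n x^(n-2).
Substitute into P(x) y'' + Q(x) y' + R(x) y = 0 with P(x) = 2x^2 + 1, Q(x) = 2x, R(x) = 3, and match powers of x.
Initial conditions: a_0 = -2, a_1 = -1.
Setting the coefficient of each power of x to zero and solving order by order (substituting the coefficients already found):
  x^0: 2 a_2 + 3 a_0 = 0  ->  2 a_2 = -3 a_0 = 6  ->  a_2 = 3
  x^1: 6 a_3 + 5 a_1 = 0  ->  6 a_3 = -5 a_1 = 5  ->  a_3 = 5/6
  x^2: 12 a_4 + 11 a_2 = 0  ->  12 a_4 = -11 a_2 = -33  ->  a_4 = -11/4
  x^3: 20 a_5 + 21 a_3 = 0  ->  20 a_5 = -21 a_3 = -35/2  ->  a_5 = -7/8
Truncated series: y(x) = -2 - x + 3 x^2 + (5/6) x^3 - (11/4) x^4 - (7/8) x^5 + O(x^6).

a_0 = -2; a_1 = -1; a_2 = 3; a_3 = 5/6; a_4 = -11/4; a_5 = -7/8


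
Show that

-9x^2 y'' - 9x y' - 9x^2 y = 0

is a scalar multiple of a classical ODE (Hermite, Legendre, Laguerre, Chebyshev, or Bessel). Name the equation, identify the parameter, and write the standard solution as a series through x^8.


All three coefficients share the factor -9; dividing through by -9 gives  x^2 y'' + x y' + x^2 y = 0.
This matches the Bessel equation x^2 y'' + x y' + (x^2 - nu^2) y = 0 with nu^2 = 0, so nu = 0; the solution bounded at x = 0 is J_0(x).
Frobenius at x = 0: indicial roots ±nu; for r = nu the recurrence k(k + 2nu) c_k = -c_{k-2} gives the standard series J_nu(x) = sum_{k>=0} (-1)^k / (k! (k+nu)!) (x/2)^(2k+nu). Evaluate the first 5 terms:
  k = 0: (-1)^0 / (0! * 0! * 2^0) x^0 = 1/(1*1*1) x^0 = (1) x^0
  k = 1: (-1)^1 / (1! * 1! * 2^2) x^2 = -1/(1*1*4) x^2 = (-1/4) x^2
  k = 2: (-1)^2 / (2! * 2! * 2^4) x^4 = 1/(2*2*16) x^4 = (1/64) x^4
  k = 3: (-1)^3 / (3! * 3! * 2^6) x^6 = -1/(6*6*64) x^6 = (-1/2304) x^6
  k = 4: (-1)^4 / (4! * 4! * 2^8) x^8 = 1/(24*24*256) x^8 = (1/147456) x^8
Hence J_0(x) = x^8/147456 - x^6/2304 + x^4/64 - x^2/4 + 1 + ....

J_0(x); series = x^8/147456 - x^6/2304 + x^4/64 - x^2/4 + 1


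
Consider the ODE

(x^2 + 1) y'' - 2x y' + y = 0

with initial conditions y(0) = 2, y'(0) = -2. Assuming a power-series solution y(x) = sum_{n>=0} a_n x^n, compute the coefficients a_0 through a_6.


Ansatz: y(x) = sum_{n>=0} a_n x^n, so y'(x) = sum_{n>=1} n a_n x^(n-1) and y''(x) = sum_{n>=2} n(n-1) a_n x^(n-2).
Substitute into P(x) y'' + Q(x) y' + R(x) y = 0 with P(x) = x^2 + 1, Q(x) = -2x, R(x) = 1, and match powers of x.
Initial conditions: a_0 = 2, a_1 = -2.
Setting the coefficient of each power of x to zero and solving order by order (substituting the coefficients already found):
  x^0: 2 a_2 + a_0 = 0  ->  2 a_2 = -a_0 = -2  ->  a_2 = -1
  x^1: 6 a_3 - a_1 = 0  ->  6 a_3 = a_1 = -2  ->  a_3 = -1/3
  x^2: 12 a_4 - a_2 = 0  ->  12 a_4 = a_2 = -1  ->  a_4 = -1/12
  x^3: 20 a_5 + a_3 = 0  ->  20 a_5 = -a_3 = 1/3  ->  a_5 = 1/60
  x^4: 30 a_6 + 5 a_4 = 0  ->  30 a_6 = -5 a_4 = 5/12  ->  a_6 = 1/72
Truncated series: y(x) = 2 - 2 x - x^2 - (1/3) x^3 - (1/12) x^4 + (1/60) x^5 + (1/72) x^6 + O(x^7).

a_0 = 2; a_1 = -2; a_2 = -1; a_3 = -1/3; a_4 = -1/12; a_5 = 1/60; a_6 = 1/72


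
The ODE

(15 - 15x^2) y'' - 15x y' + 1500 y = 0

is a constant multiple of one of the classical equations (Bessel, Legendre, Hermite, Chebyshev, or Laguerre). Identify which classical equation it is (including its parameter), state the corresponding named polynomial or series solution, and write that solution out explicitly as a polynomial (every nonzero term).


All three coefficients share the factor 15; dividing through by 15 gives  (1 - x^2) y'' - x y' + 100 y = 0.
This matches the Chebyshev equation (1 - x^2) y'' - x y' + n^2 y = 0 (note the -x y' term, not -2x y') with n^2 = 100, so n = 10; the polynomial solution is T_10(x).
With y = sum_k a_k x^k, matching x^k gives (k+2)(k+1) a_{k+2} = (k^2 - n^2) a_k = (k - 10)(k + 10) a_k. The right side vanishes at k = 10, so the series with the parity of 10 terminates at degree 10.
Standard normalization: leading coefficient of T_n is 2^(n-1), so a_10 = 2^9 = 512. Work downward with a_k = (k+1)(k+2) a_{k+2} / ((k - 10)(k + 10)):
  a_8 = (9)(10)(512) / ((8 - 10)(8 + 10)) = 46080/(-36) = -1280
  a_6 = (7)(8)(-1280) / ((6 - 10)(6 + 10)) = -71680/(-64) = 1120
  a_4 = (5)(6)(1120) / ((4 - 10)(4 + 10)) = 33600/(-84) = -400
  a_2 = (3)(4)(-400) / ((2 - 10)(2 + 10)) = -4800/(-96) = 50
  a_0 = (1)(2)(50) / ((0 - 10)(0 + 10)) = 100/(-100) = -1
Hence T_10(x) = 512 x^10 - 1280 x^8 + 1120 x^6 - 400 x^4 + 50 x^2 - 1.

T_10(x); series = 512 x^10 - 1280 x^8 + 1120 x^6 - 400 x^4 + 50 x^2 - 1


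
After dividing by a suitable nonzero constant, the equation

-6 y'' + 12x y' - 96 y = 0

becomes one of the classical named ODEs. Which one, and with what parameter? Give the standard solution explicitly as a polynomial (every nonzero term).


All three coefficients share the factor -6; dividing through by -6 gives  y'' - 2x y' + 16 y = 0.
This matches the Hermite equation y'' - 2x y' + 2n y = 0 with 2n = 16, so n = 8; the polynomial solution is H_8(x).
With y = sum_k a_k x^k, matching x^k gives (k+2)(k+1) a_{k+2} = 2(k - n) a_k = 2(k - 8) a_k. The right side vanishes at k = 8, so the series with the parity of 8 terminates at degree 8.
Standard normalization: leading coefficient of H_n is 2^n, so a_8 = 2^8 = 256. Work downward with a_k = (k+1)(k+2) a_{k+2} / (2(k - n)):
  a_6 = (7)(8)(256) / (2(6 - 8)) = 14336/(-4) = -3584
  a_4 = (5)(6)(-3584) / (2(4 - 8)) = -107520/(-8) = 13440
  a_2 = (3)(4)(13440) / (2(2 - 8)) = 161280/(-12) = -13440
  a_0 = (1)(2)(-13440) / (2(0 - 8)) = -26880/(-16) = 1680
Hence H_8(x) = 256 x^8 - 3584 x^6 + 13440 x^4 - 13440 x^2 + 1680.

H_8(x); series = 256 x^8 - 3584 x^6 + 13440 x^4 - 13440 x^2 + 1680


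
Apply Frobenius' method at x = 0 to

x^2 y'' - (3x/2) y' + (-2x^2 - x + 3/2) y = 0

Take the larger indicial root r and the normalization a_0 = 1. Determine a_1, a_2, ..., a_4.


Write in Frobenius form y'' + (p(x)/x) y' + (q(x)/x^2) y = 0:
  p(x) = -3/2,  q(x) = -2x^2 - x + 3/2.
Indicial equation: r(r-1) + (-3/2) r + (3/2) = 0 -> roots r_1 = 3/2, r_2 = 1.
Take r = r_1 = 3/2. Let y(x) = x^r sum_{n>=0} a_n x^n with a_0 = 1.
Substitute y = x^r sum a_n x^n and match x^{r+n}. The recurrence is
  D(n) a_n - 1 a_{n-1} - 2 a_{n-2} = 0,  where D(n) = (r+n)(r+n-1) + (-3/2)(r+n) + (3/2).
  a_n = [1 a_{n-1} + 2 a_{n-2}] / D(n).
Since the indicial polynomial factors as (r - r_1)(r - r_2), D(n) = (r_1 + n - r_1)(r_1 + n - r_2) = n(n + 1/2).
Evaluating step by step (a_0 = 1):
  n = 1: D(1) = 1(1 + 1/2) = 3/2; numerator = 1(1) = 1; a_1 = (1)/(3/2) = 2/3
  n = 2: D(2) = 2(2 + 1/2) = 5; numerator = 1(2/3) + 2(1) = 8/3; a_2 = (8/3)/(5) = 8/15
  n = 3: D(3) = 3(3 + 1/2) = 21/2; numerator = 1(8/15) + 2(2/3) = 28/15; a_3 = (28/15)/(21/2) = 8/45
  n = 4: D(4) = 4(4 + 1/2) = 18; numerator = 1(8/45) + 2(8/15) = 56/45; a_4 = (56/45)/(18) = 28/405

r = 3/2; a_0 = 1; a_1 = 2/3; a_2 = 8/15; a_3 = 8/45; a_4 = 28/405


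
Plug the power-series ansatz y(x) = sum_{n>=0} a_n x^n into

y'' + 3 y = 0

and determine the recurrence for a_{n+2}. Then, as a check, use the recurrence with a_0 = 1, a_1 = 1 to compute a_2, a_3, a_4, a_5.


Substitute y = sum_n a_n x^n into y'' + (const) y = 0.
y''(x) = sum_{n>=0} (n+2)(n+1) a_{n+2} x^n.
The ODE becomes sum_n [(n+2)(n+1) a_{n+2} + 3 a_n] x^n = 0.
Setting each coefficient to zero gives the recurrence:
  (n+2)(n+1) a_{n+2} + 3 a_n = 0,
  a_{n+2} = -3 / ((n+1)(n+2)) a_n.

Check with a_0 = 1, a_1 = 1 (apply the recurrence for n = 0, 1, 2, 3): a_0 = 1, a_1 = 1, a_2 = -3/2, a_3 = -1/2, a_4 = 3/8, a_5 = 3/40.

a_{n+2} = -3/((n+1)(n+2)) * a_n; check: a_0 = 1, a_1 = 1, a_2 = -3/2, a_3 = -1/2, a_4 = 3/8, a_5 = 3/40


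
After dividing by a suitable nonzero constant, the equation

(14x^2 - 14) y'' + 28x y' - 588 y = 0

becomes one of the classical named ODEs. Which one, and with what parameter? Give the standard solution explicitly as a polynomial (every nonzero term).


All three coefficients share the factor -14; dividing through by -14 gives  (1 - x^2) y'' - 2x y' + 42 y = 0.
This matches the Legendre equation (1 - x^2) y'' - 2x y' + n(n+1) y = 0 (note the -2x y' term) with n(n+1) = 42, so n = 6; the polynomial solution is P_6(x).
With y = sum_k a_k x^k, matching x^k gives (k+2)(k+1) a_{k+2} = [k(k+1) - n(n+1)] a_k = (k - 6)(k + 7) a_k. The right side vanishes at k = 6, so the series with the parity of 6 terminates at degree 6.
Standard normalization (P_n(1) = 1): leading coefficient (2n)!/(2^n (n!)^2) = 479001600/(64*518400) = 231/16, so a_6 = 231/16. Work downward with a_k = (k+1)(k+2) a_{k+2} / ((k - 6)(k + 7)):
  a_4 = (5)(6)(231/16) / ((4 - 6)(4 + 7)) = (3465/8)/(-22) = -315/16
  a_2 = (3)(4)(-315/16) / ((2 - 6)(2 + 7)) = (-945/4)/(-36) = 105/16
  a_0 = (1)(2)(105/16) / ((0 - 6)(0 + 7)) = (105/8)/(-42) = -5/16
Hence P_6(x) = 231 x^6/16 - 315 x^4/16 + 105 x^2/16 - 5/16.

P_6(x); series = 231 x^6/16 - 315 x^4/16 + 105 x^2/16 - 5/16


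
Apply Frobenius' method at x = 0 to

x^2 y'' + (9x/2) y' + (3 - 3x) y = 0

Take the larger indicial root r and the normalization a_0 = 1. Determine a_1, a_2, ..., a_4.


Write in Frobenius form y'' + (p(x)/x) y' + (q(x)/x^2) y = 0:
  p(x) = 9/2,  q(x) = 3 - 3x.
Indicial equation: r(r-1) + (9/2) r + (3) = 0 -> roots r_1 = -3/2, r_2 = -2.
Take r = r_1 = -3/2. Let y(x) = x^r sum_{n>=0} a_n x^n with a_0 = 1.
Substitute y = x^r sum a_n x^n and match x^{r+n}. The recurrence is
  D(n) a_n - 3 a_{n-1} = 0,  where D(n) = (r+n)(r+n-1) + (9/2)(r+n) + (3).
  a_n = 3 / D(n) * a_{n-1}.
Since the indicial polynomial factors as (r - r_1)(r - r_2), D(n) = (r_1 + n - r_1)(r_1 + n - r_2) = n(n + 1/2).
Evaluating step by step (a_0 = 1):
  n = 1: D(1) = 1(1 + 1/2) = 3/2; numerator = 3(1) = 3; a_1 = (3)/(3/2) = 2
  n = 2: D(2) = 2(2 + 1/2) = 5; numerator = 3(2) = 6; a_2 = (6)/(5) = 6/5
  n = 3: D(3) = 3(3 + 1/2) = 21/2; numerator = 3(6/5) = 18/5; a_3 = (18/5)/(21/2) = 12/35
  n = 4: D(4) = 4(4 + 1/2) = 18; numerator = 3(12/35) = 36/35; a_4 = (36/35)/(18) = 2/35

r = -3/2; a_0 = 1; a_1 = 2; a_2 = 6/5; a_3 = 12/35; a_4 = 2/35


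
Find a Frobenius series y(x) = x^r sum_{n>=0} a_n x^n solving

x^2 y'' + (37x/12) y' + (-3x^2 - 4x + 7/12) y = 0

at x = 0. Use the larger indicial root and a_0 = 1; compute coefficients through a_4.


Write in Frobenius form y'' + (p(x)/x) y' + (q(x)/x^2) y = 0:
  p(x) = 37/12,  q(x) = -3x^2 - 4x + 7/12.
Indicial equation: r(r-1) + (37/12) r + (7/12) = 0 -> roots r_1 = -1/3, r_2 = -7/4.
Take r = r_1 = -1/3. Let y(x) = x^r sum_{n>=0} a_n x^n with a_0 = 1.
Substitute y = x^r sum a_n x^n and match x^{r+n}. The recurrence is
  D(n) a_n - 4 a_{n-1} - 3 a_{n-2} = 0,  where D(n) = (r+n)(r+n-1) + (37/12)(r+n) + (7/12).
  a_n = [4 a_{n-1} + 3 a_{n-2}] / D(n).
Since the indicial polynomial factors as (r - r_1)(r - r_2), D(n) = (r_1 + n - r_1)(r_1 + n - r_2) = n(n + 17/12).
Evaluating step by step (a_0 = 1):
  n = 1: D(1) = 1(1 + 17/12) = 29/12; numerator = 4(1) = 4; a_1 = (4)/(29/12) = 48/29
  n = 2: D(2) = 2(2 + 17/12) = 41/6; numerator = 4(48/29) + 3(1) = 279/29; a_2 = (279/29)/(41/6) = 1674/1189
  n = 3: D(3) = 3(3 + 17/12) = 53/4; numerator = 4(1674/1189) + 3(48/29) = 12600/1189; a_3 = (12600/1189)/(53/4) = 50400/63017
  n = 4: D(4) = 4(4 + 17/12) = 65/3; numerator = 4(50400/63017) + 3(1674/1189) = 467766/63017; a_4 = (467766/63017)/(65/3) = 107946/315085

r = -1/3; a_0 = 1; a_1 = 48/29; a_2 = 1674/1189; a_3 = 50400/63017; a_4 = 107946/315085


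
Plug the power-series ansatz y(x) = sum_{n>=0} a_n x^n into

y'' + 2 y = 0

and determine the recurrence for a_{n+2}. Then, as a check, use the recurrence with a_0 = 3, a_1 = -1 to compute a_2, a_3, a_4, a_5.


Substitute y = sum_n a_n x^n into y'' + (const) y = 0.
y''(x) = sum_{n>=0} (n+2)(n+1) a_{n+2} x^n.
The ODE becomes sum_n [(n+2)(n+1) a_{n+2} + 2 a_n] x^n = 0.
Setting each coefficient to zero gives the recurrence:
  (n+2)(n+1) a_{n+2} + 2 a_n = 0,
  a_{n+2} = -2 / ((n+1)(n+2)) a_n.

Check with a_0 = 3, a_1 = -1 (apply the recurrence for n = 0, 1, 2, 3): a_0 = 3, a_1 = -1, a_2 = -3, a_3 = 1/3, a_4 = 1/2, a_5 = -1/30.

a_{n+2} = -2/((n+1)(n+2)) * a_n; check: a_0 = 3, a_1 = -1, a_2 = -3, a_3 = 1/3, a_4 = 1/2, a_5 = -1/30


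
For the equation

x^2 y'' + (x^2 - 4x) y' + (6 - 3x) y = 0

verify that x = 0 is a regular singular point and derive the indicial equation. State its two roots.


Divide by x^2 to reach normal form y'' + P_1(x) y' + P_2(x) y = 0 with P_1(x) = 1 - 4/x and P_2(x) = -3/x + 6/x^2.
x = 0 is a singular point because the y'-coefficient 1 - 4/x has a pole at x = 0 and the y-coefficient -3/x + 6/x^2 has a pole at x = 0.
It is a regular singular point because x P_1(x) = p(x) = x - 4 and x^2 P_2(x) = q(x) = 6 - 3x are polynomials, hence analytic at x = 0.
p(0) = -4,  q(0) = 6.
Indicial equation: r(r-1) + p(0) r + q(0) = 0, i.e. r^2 + (p(0) - 1) r + q(0) = 0, i.e. r^2 - 5 r + 6 = 0.
Discriminant: (-5)^2 - 4(6) = 1, so r = (5 ± 1)/2.
Solving: r_1 = 3, r_2 = 2.

indicial: r^2 - 5 r + 6 = 0; roots r_1 = 3, r_2 = 2


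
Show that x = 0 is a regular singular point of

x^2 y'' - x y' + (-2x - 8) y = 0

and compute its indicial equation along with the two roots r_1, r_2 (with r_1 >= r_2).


Divide by x^2 to reach normal form y'' + P_1(x) y' + P_2(x) y = 0 with P_1(x) = -1/x and P_2(x) = -2/x - 8/x^2.
x = 0 is a singular point because the y'-coefficient -1/x has a pole at x = 0 and the y-coefficient -2/x - 8/x^2 has a pole at x = 0.
It is a regular singular point because x P_1(x) = p(x) = -1 and x^2 P_2(x) = q(x) = -2x - 8 are polynomials, hence analytic at x = 0.
p(0) = -1,  q(0) = -8.
Indicial equation: r(r-1) + p(0) r + q(0) = 0, i.e. r^2 + (p(0) - 1) r + q(0) = 0, i.e. r^2 - 2 r - 8 = 0.
Discriminant: (-2)^2 - 4(-8) = 36, so r = (2 ± 6)/2.
Solving: r_1 = 4, r_2 = -2.

indicial: r^2 - 2 r - 8 = 0; roots r_1 = 4, r_2 = -2


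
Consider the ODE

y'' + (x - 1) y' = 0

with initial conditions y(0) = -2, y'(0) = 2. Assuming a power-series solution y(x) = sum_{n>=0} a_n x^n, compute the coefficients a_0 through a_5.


Ansatz: y(x) = sum_{n>=0} a_n x^n, so y'(x) = sum_{n>=1} n a_n x^(n-1) and y''(x) = sum_{n>=2} n(n-1) a_n x^(n-2).
Substitute into P(x) y'' + Q(x) y' + R(x) y = 0 with P(x) = 1, Q(x) = x - 1, R(x) = 0, and match powers of x.
Initial conditions: a_0 = -2, a_1 = 2.
Setting the coefficient of each power of x to zero and solving order by order (substituting the coefficients already found):
  x^0: 2 a_2 - a_1 = 0  ->  2 a_2 = a_1 = 2  ->  a_2 = 1
  x^1: 6 a_3 - 2 a_2 + a_1 = 0  ->  6 a_3 = 2 a_2 - a_1 = 0  ->  a_3 = 0
  x^2: 12 a_4 - 3 a_3 + 2 a_2 = 0  ->  12 a_4 = 3 a_3 - 2 a_2 = -2  ->  a_4 = -1/6
  x^3: 20 a_5 - 4 a_4 + 3 a_3 = 0  ->  20 a_5 = 4 a_4 - 3 a_3 = -2/3  ->  a_5 = -1/30
Truncated series: y(x) = -2 + 2 x + x^2 - (1/6) x^4 - (1/30) x^5 + O(x^6).

a_0 = -2; a_1 = 2; a_2 = 1; a_3 = 0; a_4 = -1/6; a_5 = -1/30


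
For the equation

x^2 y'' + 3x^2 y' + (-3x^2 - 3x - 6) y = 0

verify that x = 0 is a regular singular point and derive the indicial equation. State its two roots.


Divide by x^2 to reach normal form y'' + P_1(x) y' + P_2(x) y = 0 with P_1(x) = 3 and P_2(x) = -3 - 3/x - 6/x^2.
x = 0 is a singular point because the y-coefficient -3 - 3/x - 6/x^2 has a pole at x = 0.
It is a regular singular point because x P_1(x) = p(x) = 3x and x^2 P_2(x) = q(x) = -3x^2 - 3x - 6 are polynomials, hence analytic at x = 0.
p(0) = 0,  q(0) = -6.
Indicial equation: r(r-1) + p(0) r + q(0) = 0, i.e. r^2 + (p(0) - 1) r + q(0) = 0, i.e. r^2 - 1 r - 6 = 0.
Discriminant: (-1)^2 - 4(-6) = 25, so r = (1 ± 5)/2.
Solving: r_1 = 3, r_2 = -2.

indicial: r^2 - 1 r - 6 = 0; roots r_1 = 3, r_2 = -2


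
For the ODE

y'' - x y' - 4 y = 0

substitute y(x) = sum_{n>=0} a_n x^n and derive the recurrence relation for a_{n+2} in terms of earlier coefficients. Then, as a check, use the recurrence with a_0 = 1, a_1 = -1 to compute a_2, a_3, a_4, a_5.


Substitute y = sum_n a_n x^n.
y''(x) has coefficient (n+2)(n+1) a_{n+2} at x^n;
-x y'(x) has coefficient -n a_n at x^n (shift);
-4 y(x) has coefficient -4 a_n at x^n.
Matching x^n: (n+2)(n+1) a_{n+2} + (-n - 4) a_n = 0.
Thus a_{n+2} = (n + 4) / ((n+1)(n+2)) * a_n.

Check with a_0 = 1, a_1 = -1 (apply the recurrence for n = 0, 1, 2, 3): a_0 = 1, a_1 = -1, a_2 = 2, a_3 = -5/6, a_4 = 1, a_5 = -7/24.

a_(n+2) = (n + 4) / ((n+1)(n+2)) * a_n; check: a_0 = 1, a_1 = -1, a_2 = 2, a_3 = -5/6, a_4 = 1, a_5 = -7/24


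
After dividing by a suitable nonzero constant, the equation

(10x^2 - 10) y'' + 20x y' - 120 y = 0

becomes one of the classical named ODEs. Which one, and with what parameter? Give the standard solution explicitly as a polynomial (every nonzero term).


All three coefficients share the factor -10; dividing through by -10 gives  (1 - x^2) y'' - 2x y' + 12 y = 0.
This matches the Legendre equation (1 - x^2) y'' - 2x y' + n(n+1) y = 0 (note the -2x y' term) with n(n+1) = 12, so n = 3; the polynomial solution is P_3(x).
With y = sum_k a_k x^k, matching x^k gives (k+2)(k+1) a_{k+2} = [k(k+1) - n(n+1)] a_k = (k - 3)(k + 4) a_k. The right side vanishes at k = 3, so the series with the parity of 3 terminates at degree 3.
Standard normalization (P_n(1) = 1): leading coefficient (2n)!/(2^n (n!)^2) = 720/(8*36) = 5/2, so a_3 = 5/2. Work downward with a_k = (k+1)(k+2) a_{k+2} / ((k - 3)(k + 4)):
  a_1 = (2)(3)(5/2) / ((1 - 3)(1 + 4)) = 15/(-10) = -3/2
Hence P_3(x) = 5 x^3/2 - 3 x/2.

P_3(x); series = 5 x^3/2 - 3 x/2


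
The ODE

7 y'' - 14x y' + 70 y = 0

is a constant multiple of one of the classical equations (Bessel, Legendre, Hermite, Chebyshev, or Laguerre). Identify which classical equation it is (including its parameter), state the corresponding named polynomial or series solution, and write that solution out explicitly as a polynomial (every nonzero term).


All three coefficients share the factor 7; dividing through by 7 gives  y'' - 2x y' + 10 y = 0.
This matches the Hermite equation y'' - 2x y' + 2n y = 0 with 2n = 10, so n = 5; the polynomial solution is H_5(x).
With y = sum_k a_k x^k, matching x^k gives (k+2)(k+1) a_{k+2} = 2(k - n) a_k = 2(k - 5) a_k. The right side vanishes at k = 5, so the series with the parity of 5 terminates at degree 5.
Standard normalization: leading coefficient of H_n is 2^n, so a_5 = 2^5 = 32. Work downward with a_k = (k+1)(k+2) a_{k+2} / (2(k - n)):
  a_3 = (4)(5)(32) / (2(3 - 5)) = 640/(-4) = -160
  a_1 = (2)(3)(-160) / (2(1 - 5)) = -960/(-8) = 120
Hence H_5(x) = 32 x^5 - 160 x^3 + 120 x.

H_5(x); series = 32 x^5 - 160 x^3 + 120 x


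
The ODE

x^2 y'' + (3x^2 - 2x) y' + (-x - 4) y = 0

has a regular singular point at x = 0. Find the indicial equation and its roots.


Divide by x^2 to reach normal form y'' + P_1(x) y' + P_2(x) y = 0 with P_1(x) = 3 - 2/x and P_2(x) = -1/x - 4/x^2.
x = 0 is a singular point because the y'-coefficient 3 - 2/x has a pole at x = 0 and the y-coefficient -1/x - 4/x^2 has a pole at x = 0.
It is a regular singular point because x P_1(x) = p(x) = 3x - 2 and x^2 P_2(x) = q(x) = -x - 4 are polynomials, hence analytic at x = 0.
p(0) = -2,  q(0) = -4.
Indicial equation: r(r-1) + p(0) r + q(0) = 0, i.e. r^2 + (p(0) - 1) r + q(0) = 0, i.e. r^2 - 3 r - 4 = 0.
Discriminant: (-3)^2 - 4(-4) = 25, so r = (3 ± 5)/2.
Solving: r_1 = 4, r_2 = -1.

indicial: r^2 - 3 r - 4 = 0; roots r_1 = 4, r_2 = -1


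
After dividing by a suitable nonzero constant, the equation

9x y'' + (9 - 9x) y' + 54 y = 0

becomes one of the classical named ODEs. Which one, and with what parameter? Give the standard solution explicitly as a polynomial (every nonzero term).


All three coefficients share the factor 9; dividing through by 9 gives  x y'' + (1 - x) y' + 6 y = 0.
This matches the Laguerre equation x y'' + (1 - x) y' + n y = 0 with n = 6; the polynomial solution is L_6(x).
With y = sum_k a_k x^k, matching x^k gives (k+1)k a_{k+1} + (k+1) a_{k+1} - k a_k + n a_k = 0, i.e. (k+1)^2 a_{k+1} = (k - n) a_k = (k - 6) a_k. The right side vanishes at k = 6, so the series terminates at degree 6.
Standard normalization L_n(0) = 1 gives a_0 = 1. Work upward with a_{k+1} = (k - 6) a_k / (k+1)^2:
  a_1 = (0 - 6)(1) / 1^2 = -6/1 = -6
  a_2 = (1 - 6)(-6) / 2^2 = 30/4 = 15/2
  a_3 = (2 - 6)(15/2) / 3^2 = -30/9 = -10/3
  a_4 = (3 - 6)(-10/3) / 4^2 = 10/16 = 5/8
  a_5 = (4 - 6)(5/8) / 5^2 = (-5/4)/25 = -1/20
  a_6 = (5 - 6)(-1/20) / 6^2 = (1/20)/36 = 1/720
Hence L_6(x) = x^6/720 - x^5/20 + 5 x^4/8 - 10 x^3/3 + 15 x^2/2 - 6 x + 1.

L_6(x); series = x^6/720 - x^5/20 + 5 x^4/8 - 10 x^3/3 + 15 x^2/2 - 6 x + 1


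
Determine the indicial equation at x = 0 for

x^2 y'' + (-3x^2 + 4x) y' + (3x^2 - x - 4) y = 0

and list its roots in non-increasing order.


Divide by x^2 to reach normal form y'' + P_1(x) y' + P_2(x) y = 0 with P_1(x) = -3 + 4/x and P_2(x) = 3 - 1/x - 4/x^2.
x = 0 is a singular point because the y'-coefficient -3 + 4/x has a pole at x = 0 and the y-coefficient 3 - 1/x - 4/x^2 has a pole at x = 0.
It is a regular singular point because x P_1(x) = p(x) = 4 - 3x and x^2 P_2(x) = q(x) = 3x^2 - x - 4 are polynomials, hence analytic at x = 0.
p(0) = 4,  q(0) = -4.
Indicial equation: r(r-1) + p(0) r + q(0) = 0, i.e. r^2 + (p(0) - 1) r + q(0) = 0, i.e. r^2 + 3 r - 4 = 0.
Discriminant: (3)^2 - 4(-4) = 25, so r = (-3 ± 5)/2.
Solving: r_1 = 1, r_2 = -4.

indicial: r^2 + 3 r - 4 = 0; roots r_1 = 1, r_2 = -4


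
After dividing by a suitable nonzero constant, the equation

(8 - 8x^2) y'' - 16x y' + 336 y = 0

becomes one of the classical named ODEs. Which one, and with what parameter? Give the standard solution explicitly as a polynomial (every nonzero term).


All three coefficients share the factor 8; dividing through by 8 gives  (1 - x^2) y'' - 2x y' + 42 y = 0.
This matches the Legendre equation (1 - x^2) y'' - 2x y' + n(n+1) y = 0 (note the -2x y' term) with n(n+1) = 42, so n = 6; the polynomial solution is P_6(x).
With y = sum_k a_k x^k, matching x^k gives (k+2)(k+1) a_{k+2} = [k(k+1) - n(n+1)] a_k = (k - 6)(k + 7) a_k. The right side vanishes at k = 6, so the series with the parity of 6 terminates at degree 6.
Standard normalization (P_n(1) = 1): leading coefficient (2n)!/(2^n (n!)^2) = 479001600/(64*518400) = 231/16, so a_6 = 231/16. Work downward with a_k = (k+1)(k+2) a_{k+2} / ((k - 6)(k + 7)):
  a_4 = (5)(6)(231/16) / ((4 - 6)(4 + 7)) = (3465/8)/(-22) = -315/16
  a_2 = (3)(4)(-315/16) / ((2 - 6)(2 + 7)) = (-945/4)/(-36) = 105/16
  a_0 = (1)(2)(105/16) / ((0 - 6)(0 + 7)) = (105/8)/(-42) = -5/16
Hence P_6(x) = 231 x^6/16 - 315 x^4/16 + 105 x^2/16 - 5/16.

P_6(x); series = 231 x^6/16 - 315 x^4/16 + 105 x^2/16 - 5/16


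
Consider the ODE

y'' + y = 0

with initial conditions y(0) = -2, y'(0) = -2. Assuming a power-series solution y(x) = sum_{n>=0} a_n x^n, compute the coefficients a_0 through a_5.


Ansatz: y(x) = sum_{n>=0} a_n x^n, so y'(x) = sum_{n>=1} n a_n x^(n-1) and y''(x) = sum_{n>=2} n(n-1) a_n x^(n-2).
Substitute into P(x) y'' + Q(x) y' + R(x) y = 0 with P(x) = 1, Q(x) = 0, R(x) = 1, and match powers of x.
Initial conditions: a_0 = -2, a_1 = -2.
Setting the coefficient of each power of x to zero and solving order by order (substituting the coefficients already found):
  x^0: 2 a_2 + a_0 = 0  ->  2 a_2 = -a_0 = 2  ->  a_2 = 1
  x^1: 6 a_3 + a_1 = 0  ->  6 a_3 = -a_1 = 2  ->  a_3 = 1/3
  x^2: 12 a_4 + a_2 = 0  ->  12 a_4 = -a_2 = -1  ->  a_4 = -1/12
  x^3: 20 a_5 + a_3 = 0  ->  20 a_5 = -a_3 = -1/3  ->  a_5 = -1/60
Truncated series: y(x) = -2 - 2 x + x^2 + (1/3) x^3 - (1/12) x^4 - (1/60) x^5 + O(x^6).

a_0 = -2; a_1 = -2; a_2 = 1; a_3 = 1/3; a_4 = -1/12; a_5 = -1/60


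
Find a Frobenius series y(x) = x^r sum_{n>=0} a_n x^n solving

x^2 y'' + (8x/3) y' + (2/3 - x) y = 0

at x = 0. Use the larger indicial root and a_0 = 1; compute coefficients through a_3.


Write in Frobenius form y'' + (p(x)/x) y' + (q(x)/x^2) y = 0:
  p(x) = 8/3,  q(x) = 2/3 - x.
Indicial equation: r(r-1) + (8/3) r + (2/3) = 0 -> roots r_1 = -2/3, r_2 = -1.
Take r = r_1 = -2/3. Let y(x) = x^r sum_{n>=0} a_n x^n with a_0 = 1.
Substitute y = x^r sum a_n x^n and match x^{r+n}. The recurrence is
  D(n) a_n - 1 a_{n-1} = 0,  where D(n) = (r+n)(r+n-1) + (8/3)(r+n) + (2/3).
  a_n = 1 / D(n) * a_{n-1}.
Since the indicial polynomial factors as (r - r_1)(r - r_2), D(n) = (r_1 + n - r_1)(r_1 + n - r_2) = n(n + 1/3).
Evaluating step by step (a_0 = 1):
  n = 1: D(1) = 1(1 + 1/3) = 4/3; numerator = 1(1) = 1; a_1 = (1)/(4/3) = 3/4
  n = 2: D(2) = 2(2 + 1/3) = 14/3; numerator = 1(3/4) = 3/4; a_2 = (3/4)/(14/3) = 9/56
  n = 3: D(3) = 3(3 + 1/3) = 10; numerator = 1(9/56) = 9/56; a_3 = (9/56)/(10) = 9/560

r = -2/3; a_0 = 1; a_1 = 3/4; a_2 = 9/56; a_3 = 9/560


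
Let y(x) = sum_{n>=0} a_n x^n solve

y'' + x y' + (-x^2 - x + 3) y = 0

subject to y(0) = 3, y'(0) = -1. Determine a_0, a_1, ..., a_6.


Ansatz: y(x) = sum_{n>=0} a_n x^n, so y'(x) = sum_{n>=1} n a_n x^(n-1) and y''(x) = sum_{n>=2} n(n-1) a_n x^(n-2).
Substitute into P(x) y'' + Q(x) y' + R(x) y = 0 with P(x) = 1, Q(x) = x, R(x) = -x^2 - x + 3, and match powers of x.
Initial conditions: a_0 = 3, a_1 = -1.
Setting the coefficient of each power of x to zero and solving order by order (substituting the coefficients already found):
  x^0: 2 a_2 + 3 a_0 = 0  ->  2 a_2 = -3 a_0 = -9  ->  a_2 = -9/2
  x^1: 6 a_3 + 4 a_1 - a_0 = 0  ->  6 a_3 = -4 a_1 + a_0 = 7  ->  a_3 = 7/6
  x^2: 12 a_4 + 5 a_2 - a_1 - a_0 = 0  ->  12 a_4 = -5 a_2 + a_1 + a_0 = 49/2  ->  a_4 = 49/24
  x^3: 20 a_5 + 6 a_3 - a_2 - a_1 = 0  ->  20 a_5 = -6 a_3 + a_2 + a_1 = -25/2  ->  a_5 = -5/8
  x^4: 30 a_6 + 7 a_4 - a_3 - a_2 = 0  ->  30 a_6 = -7 a_4 + a_3 + a_2 = -141/8  ->  a_6 = -47/80
Truncated series: y(x) = 3 - x - (9/2) x^2 + (7/6) x^3 + (49/24) x^4 - (5/8) x^5 - (47/80) x^6 + O(x^7).

a_0 = 3; a_1 = -1; a_2 = -9/2; a_3 = 7/6; a_4 = 49/24; a_5 = -5/8; a_6 = -47/80


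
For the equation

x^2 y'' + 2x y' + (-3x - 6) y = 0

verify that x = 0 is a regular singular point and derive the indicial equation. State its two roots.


Divide by x^2 to reach normal form y'' + P_1(x) y' + P_2(x) y = 0 with P_1(x) = 2/x and P_2(x) = -3/x - 6/x^2.
x = 0 is a singular point because the y'-coefficient 2/x has a pole at x = 0 and the y-coefficient -3/x - 6/x^2 has a pole at x = 0.
It is a regular singular point because x P_1(x) = p(x) = 2 and x^2 P_2(x) = q(x) = -3x - 6 are polynomials, hence analytic at x = 0.
p(0) = 2,  q(0) = -6.
Indicial equation: r(r-1) + p(0) r + q(0) = 0, i.e. r^2 + (p(0) - 1) r + q(0) = 0, i.e. r^2 + 1 r - 6 = 0.
Discriminant: (1)^2 - 4(-6) = 25, so r = (-1 ± 5)/2.
Solving: r_1 = 2, r_2 = -3.

indicial: r^2 + 1 r - 6 = 0; roots r_1 = 2, r_2 = -3


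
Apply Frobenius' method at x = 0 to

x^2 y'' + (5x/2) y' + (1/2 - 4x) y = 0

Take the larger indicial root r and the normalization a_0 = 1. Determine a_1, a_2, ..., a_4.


Write in Frobenius form y'' + (p(x)/x) y' + (q(x)/x^2) y = 0:
  p(x) = 5/2,  q(x) = 1/2 - 4x.
Indicial equation: r(r-1) + (5/2) r + (1/2) = 0 -> roots r_1 = -1/2, r_2 = -1.
Take r = r_1 = -1/2. Let y(x) = x^r sum_{n>=0} a_n x^n with a_0 = 1.
Substitute y = x^r sum a_n x^n and match x^{r+n}. The recurrence is
  D(n) a_n - 4 a_{n-1} = 0,  where D(n) = (r+n)(r+n-1) + (5/2)(r+n) + (1/2).
  a_n = 4 / D(n) * a_{n-1}.
Since the indicial polynomial factors as (r - r_1)(r - r_2), D(n) = (r_1 + n - r_1)(r_1 + n - r_2) = n(n + 1/2).
Evaluating step by step (a_0 = 1):
  n = 1: D(1) = 1(1 + 1/2) = 3/2; numerator = 4(1) = 4; a_1 = (4)/(3/2) = 8/3
  n = 2: D(2) = 2(2 + 1/2) = 5; numerator = 4(8/3) = 32/3; a_2 = (32/3)/(5) = 32/15
  n = 3: D(3) = 3(3 + 1/2) = 21/2; numerator = 4(32/15) = 128/15; a_3 = (128/15)/(21/2) = 256/315
  n = 4: D(4) = 4(4 + 1/2) = 18; numerator = 4(256/315) = 1024/315; a_4 = (1024/315)/(18) = 512/2835

r = -1/2; a_0 = 1; a_1 = 8/3; a_2 = 32/15; a_3 = 256/315; a_4 = 512/2835


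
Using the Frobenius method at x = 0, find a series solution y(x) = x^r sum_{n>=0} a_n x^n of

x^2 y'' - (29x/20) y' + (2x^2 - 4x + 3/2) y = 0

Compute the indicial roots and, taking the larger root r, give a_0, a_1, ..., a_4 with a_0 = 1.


Write in Frobenius form y'' + (p(x)/x) y' + (q(x)/x^2) y = 0:
  p(x) = -29/20,  q(x) = 2x^2 - 4x + 3/2.
Indicial equation: r(r-1) + (-29/20) r + (3/2) = 0 -> roots r_1 = 5/4, r_2 = 6/5.
Take r = r_1 = 5/4. Let y(x) = x^r sum_{n>=0} a_n x^n with a_0 = 1.
Substitute y = x^r sum a_n x^n and match x^{r+n}. The recurrence is
  D(n) a_n - 4 a_{n-1} + 2 a_{n-2} = 0,  where D(n) = (r+n)(r+n-1) + (-29/20)(r+n) + (3/2).
  a_n = [4 a_{n-1} - 2 a_{n-2}] / D(n).
Since the indicial polynomial factors as (r - r_1)(r - r_2), D(n) = (r_1 + n - r_1)(r_1 + n - r_2) = n(n + 1/20).
Evaluating step by step (a_0 = 1):
  n = 1: D(1) = 1(1 + 1/20) = 21/20; numerator = 4(1) = 4; a_1 = (4)/(21/20) = 80/21
  n = 2: D(2) = 2(2 + 1/20) = 41/10; numerator = 4(80/21) - 2(1) = 278/21; a_2 = (278/21)/(41/10) = 2780/861
  n = 3: D(3) = 3(3 + 1/20) = 183/20; numerator = 4(2780/861) - 2(80/21) = 1520/287; a_3 = (1520/287)/(183/20) = 30400/52521
  n = 4: D(4) = 4(4 + 1/20) = 81/5; numerator = 4(30400/52521) - 2(2780/861) = -10360/2501; a_4 = (-10360/2501)/(81/5) = -51800/202581

r = 5/4; a_0 = 1; a_1 = 80/21; a_2 = 2780/861; a_3 = 30400/52521; a_4 = -51800/202581


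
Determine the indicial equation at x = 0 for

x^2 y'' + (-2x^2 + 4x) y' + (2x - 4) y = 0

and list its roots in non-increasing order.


Divide by x^2 to reach normal form y'' + P_1(x) y' + P_2(x) y = 0 with P_1(x) = -2 + 4/x and P_2(x) = 2/x - 4/x^2.
x = 0 is a singular point because the y'-coefficient -2 + 4/x has a pole at x = 0 and the y-coefficient 2/x - 4/x^2 has a pole at x = 0.
It is a regular singular point because x P_1(x) = p(x) = 4 - 2x and x^2 P_2(x) = q(x) = 2x - 4 are polynomials, hence analytic at x = 0.
p(0) = 4,  q(0) = -4.
Indicial equation: r(r-1) + p(0) r + q(0) = 0, i.e. r^2 + (p(0) - 1) r + q(0) = 0, i.e. r^2 + 3 r - 4 = 0.
Discriminant: (3)^2 - 4(-4) = 25, so r = (-3 ± 5)/2.
Solving: r_1 = 1, r_2 = -4.

indicial: r^2 + 3 r - 4 = 0; roots r_1 = 1, r_2 = -4


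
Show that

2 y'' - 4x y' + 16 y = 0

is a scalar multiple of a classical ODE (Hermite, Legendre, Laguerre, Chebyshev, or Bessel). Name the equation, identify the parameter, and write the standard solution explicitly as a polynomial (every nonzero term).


All three coefficients share the factor 2; dividing through by 2 gives  y'' - 2x y' + 8 y = 0.
This matches the Hermite equation y'' - 2x y' + 2n y = 0 with 2n = 8, so n = 4; the polynomial solution is H_4(x).
With y = sum_k a_k x^k, matching x^k gives (k+2)(k+1) a_{k+2} = 2(k - n) a_k = 2(k - 4) a_k. The right side vanishes at k = 4, so the series with the parity of 4 terminates at degree 4.
Standard normalization: leading coefficient of H_n is 2^n, so a_4 = 2^4 = 16. Work downward with a_k = (k+1)(k+2) a_{k+2} / (2(k - n)):
  a_2 = (3)(4)(16) / (2(2 - 4)) = 192/(-4) = -48
  a_0 = (1)(2)(-48) / (2(0 - 4)) = -96/(-8) = 12
Hence H_4(x) = 16 x^4 - 48 x^2 + 12.

H_4(x); series = 16 x^4 - 48 x^2 + 12


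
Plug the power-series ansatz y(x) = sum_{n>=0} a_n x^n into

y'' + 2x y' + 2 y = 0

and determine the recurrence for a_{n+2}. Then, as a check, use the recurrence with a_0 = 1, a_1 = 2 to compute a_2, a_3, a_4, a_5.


Substitute y = sum_n a_n x^n.
y''(x) has coefficient (n+2)(n+1) a_{n+2} at x^n;
2 x y'(x) has coefficient 2 n a_n at x^n (shift);
2 y(x) has coefficient 2 a_n at x^n.
Matching x^n: (n+2)(n+1) a_{n+2} + (2n + 2) a_n = 0.
Thus a_{n+2} = (-2n - 2) / ((n+1)(n+2)) * a_n.

Check with a_0 = 1, a_1 = 2 (apply the recurrence for n = 0, 1, 2, 3): a_0 = 1, a_1 = 2, a_2 = -1, a_3 = -4/3, a_4 = 1/2, a_5 = 8/15.

a_(n+2) = (-2n - 2) / ((n+1)(n+2)) * a_n; check: a_0 = 1, a_1 = 2, a_2 = -1, a_3 = -4/3, a_4 = 1/2, a_5 = 8/15


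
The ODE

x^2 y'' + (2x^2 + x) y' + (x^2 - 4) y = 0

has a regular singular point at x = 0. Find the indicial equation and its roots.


Divide by x^2 to reach normal form y'' + P_1(x) y' + P_2(x) y = 0 with P_1(x) = 2 + 1/x and P_2(x) = 1 - 4/x^2.
x = 0 is a singular point because the y'-coefficient 2 + 1/x has a pole at x = 0 and the y-coefficient 1 - 4/x^2 has a pole at x = 0.
It is a regular singular point because x P_1(x) = p(x) = 2x + 1 and x^2 P_2(x) = q(x) = x^2 - 4 are polynomials, hence analytic at x = 0.
p(0) = 1,  q(0) = -4.
Indicial equation: r(r-1) + p(0) r + q(0) = 0, i.e. r^2 + (p(0) - 1) r + q(0) = 0, i.e. r^2 - 4 = 0.
Discriminant: (0)^2 - 4(-4) = 16, so r = (0 ± 4)/2.
Solving: r_1 = 2, r_2 = -2.

indicial: r^2 - 4 = 0; roots r_1 = 2, r_2 = -2


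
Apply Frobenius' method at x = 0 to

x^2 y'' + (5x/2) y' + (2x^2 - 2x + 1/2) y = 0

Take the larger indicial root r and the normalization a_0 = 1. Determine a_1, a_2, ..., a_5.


Write in Frobenius form y'' + (p(x)/x) y' + (q(x)/x^2) y = 0:
  p(x) = 5/2,  q(x) = 2x^2 - 2x + 1/2.
Indicial equation: r(r-1) + (5/2) r + (1/2) = 0 -> roots r_1 = -1/2, r_2 = -1.
Take r = r_1 = -1/2. Let y(x) = x^r sum_{n>=0} a_n x^n with a_0 = 1.
Substitute y = x^r sum a_n x^n and match x^{r+n}. The recurrence is
  D(n) a_n - 2 a_{n-1} + 2 a_{n-2} = 0,  where D(n) = (r+n)(r+n-1) + (5/2)(r+n) + (1/2).
  a_n = [2 a_{n-1} - 2 a_{n-2}] / D(n).
Since the indicial polynomial factors as (r - r_1)(r - r_2), D(n) = (r_1 + n - r_1)(r_1 + n - r_2) = n(n + 1/2).
Evaluating step by step (a_0 = 1):
  n = 1: D(1) = 1(1 + 1/2) = 3/2; numerator = 2(1) = 2; a_1 = (2)/(3/2) = 4/3
  n = 2: D(2) = 2(2 + 1/2) = 5; numerator = 2(4/3) - 2(1) = 2/3; a_2 = (2/3)/(5) = 2/15
  n = 3: D(3) = 3(3 + 1/2) = 21/2; numerator = 2(2/15) - 2(4/3) = -12/5; a_3 = (-12/5)/(21/2) = -8/35
  n = 4: D(4) = 4(4 + 1/2) = 18; numerator = 2(-8/35) - 2(2/15) = -76/105; a_4 = (-76/105)/(18) = -38/945
  n = 5: D(5) = 5(5 + 1/2) = 55/2; numerator = 2(-38/945) - 2(-8/35) = 356/945; a_5 = (356/945)/(55/2) = 712/51975

r = -1/2; a_0 = 1; a_1 = 4/3; a_2 = 2/15; a_3 = -8/35; a_4 = -38/945; a_5 = 712/51975


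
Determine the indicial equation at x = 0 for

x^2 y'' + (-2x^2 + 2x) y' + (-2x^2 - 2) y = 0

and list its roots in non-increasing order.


Divide by x^2 to reach normal form y'' + P_1(x) y' + P_2(x) y = 0 with P_1(x) = -2 + 2/x and P_2(x) = -2 - 2/x^2.
x = 0 is a singular point because the y'-coefficient -2 + 2/x has a pole at x = 0 and the y-coefficient -2 - 2/x^2 has a pole at x = 0.
It is a regular singular point because x P_1(x) = p(x) = 2 - 2x and x^2 P_2(x) = q(x) = -2x^2 - 2 are polynomials, hence analytic at x = 0.
p(0) = 2,  q(0) = -2.
Indicial equation: r(r-1) + p(0) r + q(0) = 0, i.e. r^2 + (p(0) - 1) r + q(0) = 0, i.e. r^2 + 1 r - 2 = 0.
Discriminant: (1)^2 - 4(-2) = 9, so r = (-1 ± 3)/2.
Solving: r_1 = 1, r_2 = -2.

indicial: r^2 + 1 r - 2 = 0; roots r_1 = 1, r_2 = -2


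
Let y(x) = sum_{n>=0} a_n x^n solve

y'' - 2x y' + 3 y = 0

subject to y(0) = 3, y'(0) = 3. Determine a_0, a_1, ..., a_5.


Ansatz: y(x) = sum_{n>=0} a_n x^n, so y'(x) = sum_{n>=1} n a_n x^(n-1) and y''(x) = sum_{n>=2} n(n-1) a_n x^(n-2).
Substitute into P(x) y'' + Q(x) y' + R(x) y = 0 with P(x) = 1, Q(x) = -2x, R(x) = 3, and match powers of x.
Initial conditions: a_0 = 3, a_1 = 3.
Setting the coefficient of each power of x to zero and solving order by order (substituting the coefficients already found):
  x^0: 2 a_2 + 3 a_0 = 0  ->  2 a_2 = -3 a_0 = -9  ->  a_2 = -9/2
  x^1: 6 a_3 + a_1 = 0  ->  6 a_3 = -a_1 = -3  ->  a_3 = -1/2
  x^2: 12 a_4 - a_2 = 0  ->  12 a_4 = a_2 = -9/2  ->  a_4 = -3/8
  x^3: 20 a_5 - 3 a_3 = 0  ->  20 a_5 = 3 a_3 = -3/2  ->  a_5 = -3/40
Truncated series: y(x) = 3 + 3 x - (9/2) x^2 - (1/2) x^3 - (3/8) x^4 - (3/40) x^5 + O(x^6).

a_0 = 3; a_1 = 3; a_2 = -9/2; a_3 = -1/2; a_4 = -3/8; a_5 = -3/40


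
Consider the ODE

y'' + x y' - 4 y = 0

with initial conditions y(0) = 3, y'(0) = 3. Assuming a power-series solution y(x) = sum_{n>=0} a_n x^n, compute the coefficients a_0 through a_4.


Ansatz: y(x) = sum_{n>=0} a_n x^n, so y'(x) = sum_{n>=1} n a_n x^(n-1) and y''(x) = sum_{n>=2} n(n-1) a_n x^(n-2).
Substitute into P(x) y'' + Q(x) y' + R(x) y = 0 with P(x) = 1, Q(x) = x, R(x) = -4, and match powers of x.
Initial conditions: a_0 = 3, a_1 = 3.
Setting the coefficient of each power of x to zero and solving order by order (substituting the coefficients already found):
  x^0: 2 a_2 - 4 a_0 = 0  ->  2 a_2 = 4 a_0 = 12  ->  a_2 = 6
  x^1: 6 a_3 - 3 a_1 = 0  ->  6 a_3 = 3 a_1 = 9  ->  a_3 = 3/2
  x^2: 12 a_4 - 2 a_2 = 0  ->  12 a_4 = 2 a_2 = 12  ->  a_4 = 1
Truncated series: y(x) = 3 + 3 x + 6 x^2 + (3/2) x^3 + x^4 + O(x^5).

a_0 = 3; a_1 = 3; a_2 = 6; a_3 = 3/2; a_4 = 1


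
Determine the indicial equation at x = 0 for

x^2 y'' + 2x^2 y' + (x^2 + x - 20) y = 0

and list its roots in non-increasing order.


Divide by x^2 to reach normal form y'' + P_1(x) y' + P_2(x) y = 0 with P_1(x) = 2 and P_2(x) = 1 + 1/x - 20/x^2.
x = 0 is a singular point because the y-coefficient 1 + 1/x - 20/x^2 has a pole at x = 0.
It is a regular singular point because x P_1(x) = p(x) = 2x and x^2 P_2(x) = q(x) = x^2 + x - 20 are polynomials, hence analytic at x = 0.
p(0) = 0,  q(0) = -20.
Indicial equation: r(r-1) + p(0) r + q(0) = 0, i.e. r^2 + (p(0) - 1) r + q(0) = 0, i.e. r^2 - 1 r - 20 = 0.
Discriminant: (-1)^2 - 4(-20) = 81, so r = (1 ± 9)/2.
Solving: r_1 = 5, r_2 = -4.

indicial: r^2 - 1 r - 20 = 0; roots r_1 = 5, r_2 = -4


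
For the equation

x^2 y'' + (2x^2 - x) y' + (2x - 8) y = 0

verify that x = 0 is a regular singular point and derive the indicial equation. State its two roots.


Divide by x^2 to reach normal form y'' + P_1(x) y' + P_2(x) y = 0 with P_1(x) = 2 - 1/x and P_2(x) = 2/x - 8/x^2.
x = 0 is a singular point because the y'-coefficient 2 - 1/x has a pole at x = 0 and the y-coefficient 2/x - 8/x^2 has a pole at x = 0.
It is a regular singular point because x P_1(x) = p(x) = 2x - 1 and x^2 P_2(x) = q(x) = 2x - 8 are polynomials, hence analytic at x = 0.
p(0) = -1,  q(0) = -8.
Indicial equation: r(r-1) + p(0) r + q(0) = 0, i.e. r^2 + (p(0) - 1) r + q(0) = 0, i.e. r^2 - 2 r - 8 = 0.
Discriminant: (-2)^2 - 4(-8) = 36, so r = (2 ± 6)/2.
Solving: r_1 = 4, r_2 = -2.

indicial: r^2 - 2 r - 8 = 0; roots r_1 = 4, r_2 = -2
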